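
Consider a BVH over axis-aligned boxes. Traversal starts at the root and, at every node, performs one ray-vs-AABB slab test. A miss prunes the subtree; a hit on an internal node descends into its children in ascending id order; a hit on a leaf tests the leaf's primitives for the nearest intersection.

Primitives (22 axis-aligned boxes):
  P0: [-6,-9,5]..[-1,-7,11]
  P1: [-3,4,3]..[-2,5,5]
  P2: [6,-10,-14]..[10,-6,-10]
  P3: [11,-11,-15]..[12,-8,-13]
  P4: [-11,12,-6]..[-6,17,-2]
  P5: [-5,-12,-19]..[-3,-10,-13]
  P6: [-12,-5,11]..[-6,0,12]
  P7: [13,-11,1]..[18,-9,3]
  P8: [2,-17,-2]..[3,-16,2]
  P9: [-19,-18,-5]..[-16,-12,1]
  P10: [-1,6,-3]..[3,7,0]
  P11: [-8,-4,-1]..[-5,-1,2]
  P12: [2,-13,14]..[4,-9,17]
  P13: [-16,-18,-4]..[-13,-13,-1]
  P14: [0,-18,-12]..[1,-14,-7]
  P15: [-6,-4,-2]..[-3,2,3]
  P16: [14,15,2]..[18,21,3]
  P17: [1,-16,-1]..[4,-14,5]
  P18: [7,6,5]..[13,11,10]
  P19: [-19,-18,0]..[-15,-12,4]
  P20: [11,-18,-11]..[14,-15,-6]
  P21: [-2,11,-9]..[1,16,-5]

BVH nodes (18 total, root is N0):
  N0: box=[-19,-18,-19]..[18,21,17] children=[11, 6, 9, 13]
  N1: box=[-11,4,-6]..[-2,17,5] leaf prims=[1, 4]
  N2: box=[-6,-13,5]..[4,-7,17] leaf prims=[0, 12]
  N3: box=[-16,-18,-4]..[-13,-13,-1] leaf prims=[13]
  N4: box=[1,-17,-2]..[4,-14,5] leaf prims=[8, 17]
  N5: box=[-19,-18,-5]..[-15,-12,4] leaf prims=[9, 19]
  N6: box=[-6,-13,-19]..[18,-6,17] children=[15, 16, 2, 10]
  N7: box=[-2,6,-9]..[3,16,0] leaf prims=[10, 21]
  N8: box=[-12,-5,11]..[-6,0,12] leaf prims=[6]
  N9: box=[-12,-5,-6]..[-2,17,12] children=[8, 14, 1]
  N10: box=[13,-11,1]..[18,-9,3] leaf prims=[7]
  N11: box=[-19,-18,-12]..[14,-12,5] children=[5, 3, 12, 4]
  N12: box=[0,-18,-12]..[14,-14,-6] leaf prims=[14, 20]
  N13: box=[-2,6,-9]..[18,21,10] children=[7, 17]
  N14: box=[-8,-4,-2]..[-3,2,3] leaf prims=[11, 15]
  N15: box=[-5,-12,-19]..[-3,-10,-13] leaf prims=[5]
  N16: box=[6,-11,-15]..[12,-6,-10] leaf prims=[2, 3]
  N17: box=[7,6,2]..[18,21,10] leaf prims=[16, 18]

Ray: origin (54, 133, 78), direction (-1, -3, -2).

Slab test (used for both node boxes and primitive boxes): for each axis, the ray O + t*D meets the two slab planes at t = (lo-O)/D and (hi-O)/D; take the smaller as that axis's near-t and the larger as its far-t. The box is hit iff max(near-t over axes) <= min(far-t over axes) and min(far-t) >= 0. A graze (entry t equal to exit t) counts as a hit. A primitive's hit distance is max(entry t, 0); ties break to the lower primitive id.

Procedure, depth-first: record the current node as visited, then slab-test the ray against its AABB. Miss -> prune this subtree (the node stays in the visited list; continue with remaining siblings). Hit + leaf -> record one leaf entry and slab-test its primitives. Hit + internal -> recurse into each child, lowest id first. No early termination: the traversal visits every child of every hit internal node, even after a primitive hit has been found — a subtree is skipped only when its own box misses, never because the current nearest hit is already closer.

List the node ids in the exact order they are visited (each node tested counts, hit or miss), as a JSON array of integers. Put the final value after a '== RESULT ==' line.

Traverse from the root:
N0 x:[36,73] y:[112/3,151/3] z:[61/2,97/2] -> hit [112/3,97/2], descend [6, 9, 11, 13]
  N6 x:[36,60] y:[139/3,146/3] z:[61/2,97/2] -> hit [139/3,97/2], descend [2, 10, 15, 16]
    N2 x:[50,60] y:[140/3,146/3] z:[61/2,73/2] -> miss, prune
    N10 x:[36,41] y:[142/3,48] z:[75/2,77/2] -> miss, prune
    N15 x:[57,59] y:[143/3,145/3] z:[91/2,97/2] -> miss, prune
    N16 x:[42,48] y:[139/3,48] z:[44,93/2] -> hit [139/3,93/2] leaf, test {P2(miss), P3(miss)}
  N9 x:[56,66] y:[116/3,46] z:[33,42] -> miss, prune
  N11 x:[40,73] y:[145/3,151/3] z:[73/2,45] -> miss, prune
  N13 x:[36,56] y:[112/3,127/3] z:[34,87/2] -> hit [112/3,127/3], descend [7, 17]
    N7 x:[51,56] y:[39,127/3] z:[39,87/2] -> miss, prune
    N17 x:[36,47] y:[112/3,127/3] z:[34,38] -> hit [112/3,38] leaf, test {P16@t=75/2, P18(miss)}

order=[0, 6, 2, 10, 15, 16, 9, 11, 13, 7, 17]  |boxes|=11  |leaves|=2  hit=P16

== RESULT ==
[0, 6, 2, 10, 15, 16, 9, 11, 13, 7, 17]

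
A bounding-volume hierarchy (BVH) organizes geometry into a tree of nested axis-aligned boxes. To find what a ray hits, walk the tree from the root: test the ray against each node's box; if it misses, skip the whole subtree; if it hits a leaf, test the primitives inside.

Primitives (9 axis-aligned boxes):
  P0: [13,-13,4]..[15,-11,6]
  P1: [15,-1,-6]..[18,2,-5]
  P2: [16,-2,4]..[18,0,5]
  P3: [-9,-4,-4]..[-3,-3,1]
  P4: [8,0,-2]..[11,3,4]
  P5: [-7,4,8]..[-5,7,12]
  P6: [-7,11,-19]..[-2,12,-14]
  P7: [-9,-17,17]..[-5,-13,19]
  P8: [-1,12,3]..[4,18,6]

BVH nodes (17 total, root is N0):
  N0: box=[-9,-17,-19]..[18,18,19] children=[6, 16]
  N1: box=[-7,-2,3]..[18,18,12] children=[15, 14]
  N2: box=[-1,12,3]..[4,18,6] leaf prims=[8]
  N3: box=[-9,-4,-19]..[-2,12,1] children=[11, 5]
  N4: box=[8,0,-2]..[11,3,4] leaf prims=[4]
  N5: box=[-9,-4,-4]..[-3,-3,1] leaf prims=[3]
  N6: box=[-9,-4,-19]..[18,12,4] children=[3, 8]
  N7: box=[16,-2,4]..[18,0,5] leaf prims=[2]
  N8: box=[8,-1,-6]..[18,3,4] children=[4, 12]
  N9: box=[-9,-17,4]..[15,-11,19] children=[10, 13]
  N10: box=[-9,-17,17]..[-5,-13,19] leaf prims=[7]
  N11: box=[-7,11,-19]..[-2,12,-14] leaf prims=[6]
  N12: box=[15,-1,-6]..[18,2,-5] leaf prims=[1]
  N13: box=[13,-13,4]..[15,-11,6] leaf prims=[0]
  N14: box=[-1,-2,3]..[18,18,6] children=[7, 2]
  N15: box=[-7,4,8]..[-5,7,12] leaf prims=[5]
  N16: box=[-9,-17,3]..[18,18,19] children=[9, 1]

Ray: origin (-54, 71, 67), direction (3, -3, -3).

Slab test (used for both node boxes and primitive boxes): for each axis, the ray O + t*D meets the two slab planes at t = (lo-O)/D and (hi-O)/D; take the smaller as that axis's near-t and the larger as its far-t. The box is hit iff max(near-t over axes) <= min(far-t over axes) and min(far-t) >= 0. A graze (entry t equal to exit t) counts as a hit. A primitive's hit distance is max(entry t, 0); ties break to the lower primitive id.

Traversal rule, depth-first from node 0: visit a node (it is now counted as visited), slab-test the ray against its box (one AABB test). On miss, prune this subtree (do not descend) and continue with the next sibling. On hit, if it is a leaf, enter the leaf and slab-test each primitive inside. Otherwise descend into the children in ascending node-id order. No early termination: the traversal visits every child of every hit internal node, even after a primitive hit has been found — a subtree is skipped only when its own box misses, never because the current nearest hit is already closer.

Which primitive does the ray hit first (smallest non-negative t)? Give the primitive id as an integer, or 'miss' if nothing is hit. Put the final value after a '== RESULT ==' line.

Trace the traversal:
N0 x:[15,24] y:[53/3,88/3] z:[16,86/3] -> hit [53/3,24], descend [6, 16]
  N6 x:[15,24] y:[59/3,25] z:[21,86/3] -> hit [21,24], descend [3, 8]
    N3 x:[15,52/3] y:[59/3,25] z:[22,86/3] -> miss, prune
    N8 x:[62/3,24] y:[68/3,24] z:[21,73/3] -> hit [68/3,24], descend [4, 12]
      N4 x:[62/3,65/3] y:[68/3,71/3] z:[21,23] -> miss, prune
      N12 x:[23,24] y:[23,24] z:[24,73/3] -> hit [24,24] leaf, test {P1@t=24}
  N16 x:[15,24] y:[53/3,88/3] z:[16,64/3] -> hit [53/3,64/3], descend [1, 9]
    N1 x:[47/3,24] y:[53/3,73/3] z:[55/3,64/3] -> hit [55/3,64/3], descend [14, 15]
      N14 x:[53/3,24] y:[53/3,73/3] z:[61/3,64/3] -> hit [61/3,64/3], descend [2, 7]
        N2 x:[53/3,58/3] y:[53/3,59/3] z:[61/3,64/3] -> miss, prune
        N7 x:[70/3,24] y:[71/3,73/3] z:[62/3,21] -> miss, prune
      N15 x:[47/3,49/3] y:[64/3,67/3] z:[55/3,59/3] -> miss, prune
    N9 x:[15,23] y:[82/3,88/3] z:[16,21] -> miss, prune

order=[0, 6, 3, 8, 4, 12, 16, 1, 14, 2, 7, 15, 9]  |boxes|=13  |leaves|=1  hit=P1

== RESULT ==
1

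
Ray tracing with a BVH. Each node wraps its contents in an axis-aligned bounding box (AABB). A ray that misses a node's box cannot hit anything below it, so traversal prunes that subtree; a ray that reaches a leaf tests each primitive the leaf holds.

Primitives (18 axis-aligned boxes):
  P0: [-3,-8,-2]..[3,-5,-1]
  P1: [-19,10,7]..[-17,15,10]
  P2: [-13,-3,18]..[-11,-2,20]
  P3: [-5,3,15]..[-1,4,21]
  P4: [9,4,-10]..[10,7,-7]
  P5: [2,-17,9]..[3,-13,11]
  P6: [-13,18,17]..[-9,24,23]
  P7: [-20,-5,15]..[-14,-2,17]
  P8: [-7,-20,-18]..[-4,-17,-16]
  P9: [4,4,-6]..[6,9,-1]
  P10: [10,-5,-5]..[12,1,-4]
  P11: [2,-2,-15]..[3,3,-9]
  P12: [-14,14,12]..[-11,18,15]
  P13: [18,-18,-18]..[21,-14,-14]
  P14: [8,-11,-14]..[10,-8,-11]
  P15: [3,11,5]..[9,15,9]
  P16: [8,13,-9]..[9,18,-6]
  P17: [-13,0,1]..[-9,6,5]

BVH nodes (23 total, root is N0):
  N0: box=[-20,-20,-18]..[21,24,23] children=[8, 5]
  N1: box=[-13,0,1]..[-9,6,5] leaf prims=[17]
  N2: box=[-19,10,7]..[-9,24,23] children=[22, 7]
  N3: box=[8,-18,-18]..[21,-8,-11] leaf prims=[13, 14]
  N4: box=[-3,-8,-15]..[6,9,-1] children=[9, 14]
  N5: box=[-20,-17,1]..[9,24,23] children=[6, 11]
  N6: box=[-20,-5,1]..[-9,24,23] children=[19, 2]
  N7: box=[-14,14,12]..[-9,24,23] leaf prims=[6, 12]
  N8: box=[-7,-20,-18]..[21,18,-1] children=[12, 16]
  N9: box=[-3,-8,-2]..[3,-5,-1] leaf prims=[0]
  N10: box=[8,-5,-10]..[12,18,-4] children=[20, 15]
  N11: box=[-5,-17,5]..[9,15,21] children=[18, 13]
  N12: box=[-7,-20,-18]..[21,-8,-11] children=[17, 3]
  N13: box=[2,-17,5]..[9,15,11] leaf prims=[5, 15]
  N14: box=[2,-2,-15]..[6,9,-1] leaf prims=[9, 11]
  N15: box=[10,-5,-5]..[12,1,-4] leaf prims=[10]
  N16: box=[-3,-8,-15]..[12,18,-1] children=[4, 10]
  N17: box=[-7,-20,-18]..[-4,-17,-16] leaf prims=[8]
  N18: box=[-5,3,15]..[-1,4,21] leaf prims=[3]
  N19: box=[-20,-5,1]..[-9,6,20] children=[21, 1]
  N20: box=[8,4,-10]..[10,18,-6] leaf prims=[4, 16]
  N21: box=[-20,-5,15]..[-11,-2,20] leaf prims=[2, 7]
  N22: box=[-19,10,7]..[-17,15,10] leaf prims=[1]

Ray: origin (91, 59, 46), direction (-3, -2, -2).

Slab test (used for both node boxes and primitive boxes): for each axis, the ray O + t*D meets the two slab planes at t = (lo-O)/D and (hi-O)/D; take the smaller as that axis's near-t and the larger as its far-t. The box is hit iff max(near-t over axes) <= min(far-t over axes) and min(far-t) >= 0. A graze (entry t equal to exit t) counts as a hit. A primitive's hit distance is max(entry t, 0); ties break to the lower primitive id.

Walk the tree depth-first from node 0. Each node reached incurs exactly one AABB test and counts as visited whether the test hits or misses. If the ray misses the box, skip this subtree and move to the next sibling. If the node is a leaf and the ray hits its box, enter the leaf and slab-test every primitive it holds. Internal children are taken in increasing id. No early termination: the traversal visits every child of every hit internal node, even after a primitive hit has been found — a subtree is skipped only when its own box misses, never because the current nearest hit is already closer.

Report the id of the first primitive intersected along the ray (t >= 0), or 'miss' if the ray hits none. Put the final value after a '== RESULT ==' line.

Traverse from the root:
N0 x:[70/3,37] y:[35/2,79/2] z:[23/2,32] -> hit [70/3,32], descend [5, 8]
  N5 x:[82/3,37] y:[35/2,38] z:[23/2,45/2] -> miss, prune
  N8 x:[70/3,98/3] y:[41/2,79/2] z:[47/2,32] -> hit [47/2,32], descend [12, 16]
    N12 x:[70/3,98/3] y:[67/2,79/2] z:[57/2,32] -> miss, prune
    N16 x:[79/3,94/3] y:[41/2,67/2] z:[47/2,61/2] -> hit [79/3,61/2], descend [4, 10]
      N4 x:[85/3,94/3] y:[25,67/2] z:[47/2,61/2] -> hit [85/3,61/2], descend [9, 14]
        N9 x:[88/3,94/3] y:[32,67/2] z:[47/2,24] -> miss, prune
        N14 x:[85/3,89/3] y:[25,61/2] z:[47/2,61/2] -> hit [85/3,89/3] leaf, test {P9(miss), P11@t=88/3}
      N10 x:[79/3,83/3] y:[41/2,32] z:[25,28] -> hit [79/3,83/3], descend [15, 20]
        N15 x:[79/3,27] y:[29,32] z:[25,51/2] -> miss, prune
        N20 x:[27,83/3] y:[41/2,55/2] z:[26,28] -> hit [27,55/2] leaf, test {P4@t=27, P16(miss)}

order=[0, 5, 8, 12, 16, 4, 9, 14, 10, 15, 20]  |boxes|=11  |leaves|=2  hit=P4

== RESULT ==
4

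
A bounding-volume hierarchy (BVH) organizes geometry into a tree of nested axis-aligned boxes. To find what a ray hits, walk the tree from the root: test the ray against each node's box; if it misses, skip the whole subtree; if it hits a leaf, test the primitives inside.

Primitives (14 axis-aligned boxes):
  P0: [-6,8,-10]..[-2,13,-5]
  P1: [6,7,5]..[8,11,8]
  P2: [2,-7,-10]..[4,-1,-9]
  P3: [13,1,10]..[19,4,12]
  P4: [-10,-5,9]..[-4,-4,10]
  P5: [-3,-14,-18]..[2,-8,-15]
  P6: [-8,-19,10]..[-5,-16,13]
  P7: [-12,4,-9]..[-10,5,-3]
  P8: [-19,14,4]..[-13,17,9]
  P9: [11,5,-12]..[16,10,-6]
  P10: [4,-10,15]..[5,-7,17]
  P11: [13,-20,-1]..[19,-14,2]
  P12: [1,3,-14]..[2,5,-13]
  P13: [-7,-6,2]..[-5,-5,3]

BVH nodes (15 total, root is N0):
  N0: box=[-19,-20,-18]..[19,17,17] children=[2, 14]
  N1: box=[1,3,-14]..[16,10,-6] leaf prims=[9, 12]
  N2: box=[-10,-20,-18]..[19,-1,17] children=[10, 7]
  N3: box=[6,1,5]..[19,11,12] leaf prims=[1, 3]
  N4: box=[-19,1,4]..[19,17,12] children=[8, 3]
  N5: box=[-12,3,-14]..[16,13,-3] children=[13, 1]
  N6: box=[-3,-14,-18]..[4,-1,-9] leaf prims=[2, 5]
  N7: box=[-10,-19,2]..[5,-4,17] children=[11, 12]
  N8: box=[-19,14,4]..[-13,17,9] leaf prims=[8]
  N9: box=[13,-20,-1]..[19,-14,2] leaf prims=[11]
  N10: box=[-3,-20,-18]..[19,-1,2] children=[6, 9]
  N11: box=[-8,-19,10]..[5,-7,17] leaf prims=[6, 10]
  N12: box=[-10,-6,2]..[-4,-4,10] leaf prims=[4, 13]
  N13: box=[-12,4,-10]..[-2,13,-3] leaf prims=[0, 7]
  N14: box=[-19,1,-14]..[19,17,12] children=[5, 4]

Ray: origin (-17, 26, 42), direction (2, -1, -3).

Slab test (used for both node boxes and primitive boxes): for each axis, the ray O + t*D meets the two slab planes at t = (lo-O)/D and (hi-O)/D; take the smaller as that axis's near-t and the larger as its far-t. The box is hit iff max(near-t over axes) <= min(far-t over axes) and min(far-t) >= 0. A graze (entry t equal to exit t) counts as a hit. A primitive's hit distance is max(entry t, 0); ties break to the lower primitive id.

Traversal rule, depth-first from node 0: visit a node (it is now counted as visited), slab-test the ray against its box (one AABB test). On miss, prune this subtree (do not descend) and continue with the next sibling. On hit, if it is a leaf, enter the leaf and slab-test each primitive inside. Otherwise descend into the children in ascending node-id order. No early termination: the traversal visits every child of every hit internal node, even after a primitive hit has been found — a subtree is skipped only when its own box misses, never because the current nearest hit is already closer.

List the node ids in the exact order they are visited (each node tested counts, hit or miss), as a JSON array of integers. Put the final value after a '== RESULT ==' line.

Traverse from the root:
N0 x:[-1,18] y:[9,46] z:[25/3,20] -> hit [9,18], descend [2, 14]
  N2 x:[7/2,18] y:[27,46] z:[25/3,20] -> miss, prune
  N14 x:[-1,18] y:[9,25] z:[10,56/3] -> hit [10,18], descend [4, 5]
    N4 x:[-1,18] y:[9,25] z:[10,38/3] -> hit [10,38/3], descend [3, 8]
      N3 x:[23/2,18] y:[15,25] z:[10,37/3] -> miss, prune
      N8 x:[-1,2] y:[9,12] z:[11,38/3] -> miss, prune
    N5 x:[5/2,33/2] y:[13,23] z:[15,56/3] -> hit [15,33/2], descend [1, 13]
      N1 x:[9,33/2] y:[16,23] z:[16,56/3] -> hit [16,33/2] leaf, test {P9@t=16, P12(miss)}
      N13 x:[5/2,15/2] y:[13,22] z:[15,52/3] -> miss, prune

Summary -> nodes [0, 2, 14, 4, 3, 8, 5, 1, 13]; box-tests=9; leaf-entries=1; first=P9

== RESULT ==
[0, 2, 14, 4, 3, 8, 5, 1, 13]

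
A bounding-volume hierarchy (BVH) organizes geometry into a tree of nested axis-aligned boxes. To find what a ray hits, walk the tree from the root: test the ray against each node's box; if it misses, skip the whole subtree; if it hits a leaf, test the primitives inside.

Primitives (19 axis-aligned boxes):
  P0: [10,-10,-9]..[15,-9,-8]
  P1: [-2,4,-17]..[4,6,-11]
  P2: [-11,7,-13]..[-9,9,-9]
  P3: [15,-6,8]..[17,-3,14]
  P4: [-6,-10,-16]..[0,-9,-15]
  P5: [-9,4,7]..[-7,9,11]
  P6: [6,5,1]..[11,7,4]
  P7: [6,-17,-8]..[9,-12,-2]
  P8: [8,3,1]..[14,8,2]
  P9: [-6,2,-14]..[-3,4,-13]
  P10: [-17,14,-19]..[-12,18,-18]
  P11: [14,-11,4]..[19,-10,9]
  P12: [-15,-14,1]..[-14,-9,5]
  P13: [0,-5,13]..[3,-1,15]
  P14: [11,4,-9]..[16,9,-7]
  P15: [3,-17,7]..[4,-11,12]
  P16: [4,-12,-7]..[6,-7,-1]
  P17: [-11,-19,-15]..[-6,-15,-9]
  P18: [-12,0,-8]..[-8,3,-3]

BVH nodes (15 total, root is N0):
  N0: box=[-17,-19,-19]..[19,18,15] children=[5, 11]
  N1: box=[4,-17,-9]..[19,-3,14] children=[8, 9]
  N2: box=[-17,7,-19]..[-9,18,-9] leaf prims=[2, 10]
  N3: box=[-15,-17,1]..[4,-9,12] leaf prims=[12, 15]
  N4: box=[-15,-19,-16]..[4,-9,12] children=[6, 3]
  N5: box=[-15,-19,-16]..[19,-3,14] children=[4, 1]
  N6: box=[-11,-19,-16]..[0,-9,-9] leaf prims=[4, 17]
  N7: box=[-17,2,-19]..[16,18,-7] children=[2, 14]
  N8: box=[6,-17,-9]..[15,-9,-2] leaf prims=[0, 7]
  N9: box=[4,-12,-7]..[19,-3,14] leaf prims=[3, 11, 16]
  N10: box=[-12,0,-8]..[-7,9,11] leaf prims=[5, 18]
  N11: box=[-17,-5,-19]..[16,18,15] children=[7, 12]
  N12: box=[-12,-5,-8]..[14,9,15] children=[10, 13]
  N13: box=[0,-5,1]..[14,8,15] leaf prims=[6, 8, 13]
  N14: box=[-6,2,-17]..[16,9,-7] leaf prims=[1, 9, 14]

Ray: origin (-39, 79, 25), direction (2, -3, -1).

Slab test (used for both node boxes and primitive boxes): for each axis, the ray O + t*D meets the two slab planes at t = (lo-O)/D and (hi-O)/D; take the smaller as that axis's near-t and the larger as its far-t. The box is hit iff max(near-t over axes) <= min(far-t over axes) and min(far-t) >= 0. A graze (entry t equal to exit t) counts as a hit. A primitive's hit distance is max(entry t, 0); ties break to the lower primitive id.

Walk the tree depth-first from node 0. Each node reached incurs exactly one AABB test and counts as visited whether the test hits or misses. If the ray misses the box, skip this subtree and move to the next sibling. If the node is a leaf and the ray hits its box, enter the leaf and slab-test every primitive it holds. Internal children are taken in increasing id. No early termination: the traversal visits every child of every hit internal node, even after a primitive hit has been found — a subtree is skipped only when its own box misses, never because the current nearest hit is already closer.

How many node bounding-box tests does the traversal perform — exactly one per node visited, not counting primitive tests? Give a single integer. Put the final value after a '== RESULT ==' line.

Traverse from the root:
N0 x:[11,29] y:[61/3,98/3] z:[10,44] -> hit [61/3,29], descend [5, 11]
  N5 x:[12,29] y:[82/3,98/3] z:[11,41] -> hit [82/3,29], descend [1, 4]
    N1 x:[43/2,29] y:[82/3,32] z:[11,34] -> hit [82/3,29], descend [8, 9]
      N8 x:[45/2,27] y:[88/3,32] z:[27,34] -> miss, prune
      N9 x:[43/2,29] y:[82/3,91/3] z:[11,32] -> hit [82/3,29] leaf, test {P3(miss), P11(miss), P16(miss)}
    N4 x:[12,43/2] y:[88/3,98/3] z:[13,41] -> miss, prune
  N11 x:[11,55/2] y:[61/3,28] z:[10,44] -> hit [61/3,55/2], descend [7, 12]
    N7 x:[11,55/2] y:[61/3,77/3] z:[32,44] -> miss, prune
    N12 x:[27/2,53/2] y:[70/3,28] z:[10,33] -> hit [70/3,53/2], descend [10, 13]
      N10 x:[27/2,16] y:[70/3,79/3] z:[14,33] -> miss, prune
      N13 x:[39/2,53/2] y:[71/3,28] z:[10,24] -> hit [71/3,24] leaf, test {P6@t=24, P8@t=71/3, P13(miss)}

order=[0, 5, 1, 8, 9, 4, 11, 7, 12, 10, 13]  |boxes|=11  |leaves|=2  hit=P8

== RESULT ==
11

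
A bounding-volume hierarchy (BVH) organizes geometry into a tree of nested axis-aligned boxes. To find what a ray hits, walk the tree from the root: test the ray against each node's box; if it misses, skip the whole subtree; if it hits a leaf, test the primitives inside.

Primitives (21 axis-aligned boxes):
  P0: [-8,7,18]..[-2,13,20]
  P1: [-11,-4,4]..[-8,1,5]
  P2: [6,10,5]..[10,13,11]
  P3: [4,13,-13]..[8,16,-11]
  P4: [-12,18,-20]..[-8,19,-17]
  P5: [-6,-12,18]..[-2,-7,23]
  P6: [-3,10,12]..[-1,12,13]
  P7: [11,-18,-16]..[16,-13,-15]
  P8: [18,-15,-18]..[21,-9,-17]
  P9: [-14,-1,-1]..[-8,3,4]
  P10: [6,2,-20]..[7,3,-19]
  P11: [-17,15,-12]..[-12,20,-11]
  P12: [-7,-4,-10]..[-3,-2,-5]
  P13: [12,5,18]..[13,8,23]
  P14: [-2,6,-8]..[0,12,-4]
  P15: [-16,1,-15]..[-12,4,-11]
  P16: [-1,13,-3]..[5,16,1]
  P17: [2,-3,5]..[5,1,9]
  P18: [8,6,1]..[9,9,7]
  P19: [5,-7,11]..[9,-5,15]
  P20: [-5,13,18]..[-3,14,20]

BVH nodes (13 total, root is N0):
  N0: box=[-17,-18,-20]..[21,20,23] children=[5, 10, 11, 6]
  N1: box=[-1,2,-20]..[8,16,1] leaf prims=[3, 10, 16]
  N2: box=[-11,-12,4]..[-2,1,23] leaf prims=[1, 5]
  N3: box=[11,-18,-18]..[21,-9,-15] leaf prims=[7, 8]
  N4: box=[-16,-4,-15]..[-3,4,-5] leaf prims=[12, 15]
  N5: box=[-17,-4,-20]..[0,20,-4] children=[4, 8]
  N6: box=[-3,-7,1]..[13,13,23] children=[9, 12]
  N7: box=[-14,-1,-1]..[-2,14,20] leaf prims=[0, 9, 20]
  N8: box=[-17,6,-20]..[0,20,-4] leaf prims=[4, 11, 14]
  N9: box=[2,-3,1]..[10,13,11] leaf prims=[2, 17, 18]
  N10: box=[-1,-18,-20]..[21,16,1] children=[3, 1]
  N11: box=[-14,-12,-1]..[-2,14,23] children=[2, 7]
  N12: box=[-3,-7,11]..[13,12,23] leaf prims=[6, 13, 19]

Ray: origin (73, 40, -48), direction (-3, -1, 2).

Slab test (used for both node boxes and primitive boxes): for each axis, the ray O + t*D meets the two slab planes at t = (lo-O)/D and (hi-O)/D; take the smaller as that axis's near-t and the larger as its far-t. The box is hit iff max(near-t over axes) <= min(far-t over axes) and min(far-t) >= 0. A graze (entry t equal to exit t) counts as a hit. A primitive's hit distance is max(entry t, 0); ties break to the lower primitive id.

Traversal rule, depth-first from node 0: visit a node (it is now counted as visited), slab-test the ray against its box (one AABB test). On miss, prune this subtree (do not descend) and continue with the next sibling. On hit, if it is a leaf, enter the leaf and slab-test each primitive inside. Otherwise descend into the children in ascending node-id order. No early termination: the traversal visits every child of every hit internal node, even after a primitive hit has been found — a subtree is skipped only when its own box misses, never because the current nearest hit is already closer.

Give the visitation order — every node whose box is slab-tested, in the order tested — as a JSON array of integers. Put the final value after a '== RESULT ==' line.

Traverse from the root:
N0 x:[52/3,30] y:[20,58] z:[14,71/2] -> hit [20,30], descend [5, 6, 10, 11]
  N5 x:[73/3,30] y:[20,44] z:[14,22] -> miss, prune
  N6 x:[20,76/3] y:[27,47] z:[49/2,71/2] -> miss, prune
  N10 x:[52/3,74/3] y:[24,58] z:[14,49/2] -> hit [24,49/2], descend [1, 3]
    N1 x:[65/3,74/3] y:[24,38] z:[14,49/2] -> hit [24,49/2] leaf, test {P3(miss), P10(miss), P16@t=24}
    N3 x:[52/3,62/3] y:[49,58] z:[15,33/2] -> miss, prune
  N11 x:[25,29] y:[26,52] z:[47/2,71/2] -> hit [26,29], descend [2, 7]
    N2 x:[25,28] y:[39,52] z:[26,71/2] -> miss, prune
    N7 x:[25,29] y:[26,41] z:[47/2,34] -> hit [26,29] leaf, test {P0(miss), P9(miss), P20(miss)}

9 AABB tests over nodes [0, 5, 6, 10, 1, 3, 11, 2, 7]; 2 leaves entered; closest P16.

== RESULT ==
[0, 5, 6, 10, 1, 3, 11, 2, 7]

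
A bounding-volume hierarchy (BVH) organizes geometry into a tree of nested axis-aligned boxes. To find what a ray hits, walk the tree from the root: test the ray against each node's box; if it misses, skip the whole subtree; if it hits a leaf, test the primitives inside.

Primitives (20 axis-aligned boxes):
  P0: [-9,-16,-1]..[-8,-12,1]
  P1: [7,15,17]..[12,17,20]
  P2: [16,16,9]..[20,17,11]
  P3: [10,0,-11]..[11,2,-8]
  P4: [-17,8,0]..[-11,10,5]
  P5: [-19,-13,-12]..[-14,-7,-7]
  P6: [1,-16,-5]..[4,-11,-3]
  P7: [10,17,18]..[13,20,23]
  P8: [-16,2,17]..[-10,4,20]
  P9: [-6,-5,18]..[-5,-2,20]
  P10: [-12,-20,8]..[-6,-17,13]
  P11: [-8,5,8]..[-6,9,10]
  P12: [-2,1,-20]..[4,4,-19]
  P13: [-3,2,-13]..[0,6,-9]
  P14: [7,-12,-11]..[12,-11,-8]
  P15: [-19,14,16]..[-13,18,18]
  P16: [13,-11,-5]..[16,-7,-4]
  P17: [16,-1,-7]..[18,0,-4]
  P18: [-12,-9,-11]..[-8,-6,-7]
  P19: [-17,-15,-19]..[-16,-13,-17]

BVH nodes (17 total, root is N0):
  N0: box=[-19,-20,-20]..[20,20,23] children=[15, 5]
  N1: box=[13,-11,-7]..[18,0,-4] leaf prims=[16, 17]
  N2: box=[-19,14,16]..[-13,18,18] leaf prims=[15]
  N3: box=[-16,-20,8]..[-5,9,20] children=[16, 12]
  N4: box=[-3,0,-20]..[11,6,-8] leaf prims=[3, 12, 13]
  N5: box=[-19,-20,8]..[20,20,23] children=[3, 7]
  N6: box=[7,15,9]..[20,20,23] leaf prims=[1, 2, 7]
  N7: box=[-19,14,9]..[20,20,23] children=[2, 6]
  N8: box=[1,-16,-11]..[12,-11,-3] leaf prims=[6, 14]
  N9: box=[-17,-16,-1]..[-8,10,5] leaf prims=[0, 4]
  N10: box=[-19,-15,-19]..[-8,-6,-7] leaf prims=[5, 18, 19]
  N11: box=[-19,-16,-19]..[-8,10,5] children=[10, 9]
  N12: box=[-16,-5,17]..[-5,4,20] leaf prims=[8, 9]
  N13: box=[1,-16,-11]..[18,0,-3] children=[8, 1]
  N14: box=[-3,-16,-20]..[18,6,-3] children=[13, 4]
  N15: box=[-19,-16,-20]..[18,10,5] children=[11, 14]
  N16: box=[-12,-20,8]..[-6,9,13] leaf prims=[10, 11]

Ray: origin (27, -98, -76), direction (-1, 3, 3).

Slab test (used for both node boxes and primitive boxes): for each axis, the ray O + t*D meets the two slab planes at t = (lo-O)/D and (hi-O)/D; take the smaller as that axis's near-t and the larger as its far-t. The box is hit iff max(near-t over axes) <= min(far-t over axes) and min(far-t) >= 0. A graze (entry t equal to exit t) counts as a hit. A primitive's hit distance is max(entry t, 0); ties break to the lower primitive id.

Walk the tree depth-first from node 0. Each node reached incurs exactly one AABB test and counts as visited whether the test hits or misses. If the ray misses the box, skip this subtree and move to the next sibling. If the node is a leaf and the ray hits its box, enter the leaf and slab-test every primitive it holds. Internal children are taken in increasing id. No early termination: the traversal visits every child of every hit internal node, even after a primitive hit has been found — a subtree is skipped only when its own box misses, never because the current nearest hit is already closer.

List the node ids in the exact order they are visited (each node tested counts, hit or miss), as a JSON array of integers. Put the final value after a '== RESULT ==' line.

Traverse from the root:
N0 x:[7,46] y:[26,118/3] z:[56/3,33] -> hit [26,33], descend [5, 15]
  N5 x:[7,46] y:[26,118/3] z:[28,33] -> hit [28,33], descend [3, 7]
    N3 x:[32,43] y:[26,107/3] z:[28,32] -> hit [32,32], descend [12, 16]
      N12 x:[32,43] y:[31,34] z:[31,32] -> hit [32,32] leaf, test {P8(miss), P9@t=32}
      N16 x:[33,39] y:[26,107/3] z:[28,89/3] -> miss, prune
    N7 x:[7,46] y:[112/3,118/3] z:[85/3,33] -> miss, prune
  N15 x:[9,46] y:[82/3,36] z:[56/3,27] -> miss, prune

Visited [0, 5, 3, 12, 16, 7, 15]. Tests: 7 box, 1 leaf. Nearest: P9.

== RESULT ==
[0, 5, 3, 12, 16, 7, 15]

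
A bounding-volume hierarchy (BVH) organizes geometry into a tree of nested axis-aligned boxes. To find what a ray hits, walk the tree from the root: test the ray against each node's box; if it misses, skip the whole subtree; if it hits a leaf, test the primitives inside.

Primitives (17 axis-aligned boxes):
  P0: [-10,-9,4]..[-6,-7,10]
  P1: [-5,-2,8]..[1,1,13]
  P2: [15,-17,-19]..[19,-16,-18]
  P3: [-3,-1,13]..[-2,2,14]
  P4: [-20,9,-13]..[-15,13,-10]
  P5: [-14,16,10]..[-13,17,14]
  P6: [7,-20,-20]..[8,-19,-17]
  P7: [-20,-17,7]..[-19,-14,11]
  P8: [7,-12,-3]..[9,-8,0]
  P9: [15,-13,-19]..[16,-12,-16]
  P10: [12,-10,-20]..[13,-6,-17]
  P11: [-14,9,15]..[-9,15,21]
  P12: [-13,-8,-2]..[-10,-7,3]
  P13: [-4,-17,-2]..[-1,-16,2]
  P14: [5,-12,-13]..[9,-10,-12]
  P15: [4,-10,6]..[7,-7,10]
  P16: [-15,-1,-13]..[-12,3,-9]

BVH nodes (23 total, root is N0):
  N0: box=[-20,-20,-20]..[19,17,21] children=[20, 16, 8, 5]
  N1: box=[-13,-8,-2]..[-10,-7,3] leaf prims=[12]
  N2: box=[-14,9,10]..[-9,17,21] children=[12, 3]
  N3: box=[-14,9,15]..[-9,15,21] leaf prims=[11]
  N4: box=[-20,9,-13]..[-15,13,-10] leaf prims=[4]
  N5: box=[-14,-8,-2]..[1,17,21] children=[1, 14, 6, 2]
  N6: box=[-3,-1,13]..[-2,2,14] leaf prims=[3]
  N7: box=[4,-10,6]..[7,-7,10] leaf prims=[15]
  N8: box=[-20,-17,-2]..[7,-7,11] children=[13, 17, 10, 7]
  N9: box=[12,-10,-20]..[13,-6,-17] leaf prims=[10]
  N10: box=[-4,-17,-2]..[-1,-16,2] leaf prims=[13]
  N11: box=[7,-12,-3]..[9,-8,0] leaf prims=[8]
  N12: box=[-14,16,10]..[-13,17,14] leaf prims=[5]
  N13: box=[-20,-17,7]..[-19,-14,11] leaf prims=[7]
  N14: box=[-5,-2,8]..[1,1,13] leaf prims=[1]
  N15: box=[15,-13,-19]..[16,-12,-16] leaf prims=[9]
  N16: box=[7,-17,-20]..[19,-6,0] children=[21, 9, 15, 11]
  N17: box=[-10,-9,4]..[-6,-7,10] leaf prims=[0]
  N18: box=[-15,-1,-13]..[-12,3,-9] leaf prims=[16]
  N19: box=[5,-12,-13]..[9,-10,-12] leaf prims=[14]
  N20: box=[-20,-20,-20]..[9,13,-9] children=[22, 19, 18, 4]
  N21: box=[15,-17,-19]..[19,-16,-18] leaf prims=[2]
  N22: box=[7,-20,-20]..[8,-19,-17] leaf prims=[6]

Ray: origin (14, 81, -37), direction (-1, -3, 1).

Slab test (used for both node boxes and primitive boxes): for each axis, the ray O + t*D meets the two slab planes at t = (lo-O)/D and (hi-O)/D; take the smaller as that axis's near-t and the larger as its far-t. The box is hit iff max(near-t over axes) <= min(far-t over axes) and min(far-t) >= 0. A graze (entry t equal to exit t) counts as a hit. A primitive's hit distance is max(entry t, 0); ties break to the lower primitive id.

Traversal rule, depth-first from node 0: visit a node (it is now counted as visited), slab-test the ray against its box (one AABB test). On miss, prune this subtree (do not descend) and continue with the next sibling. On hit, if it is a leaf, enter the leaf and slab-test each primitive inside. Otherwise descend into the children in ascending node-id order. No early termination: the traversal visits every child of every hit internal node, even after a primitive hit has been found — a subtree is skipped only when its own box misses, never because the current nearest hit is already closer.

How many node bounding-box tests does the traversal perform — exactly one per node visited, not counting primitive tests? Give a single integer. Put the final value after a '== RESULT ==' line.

Trace the traversal:
N0 x:[-5,34] y:[64/3,101/3] z:[17,58] -> hit [64/3,101/3], descend [5, 8, 16, 20]
  N5 x:[13,28] y:[64/3,89/3] z:[35,58] -> miss, prune
  N8 x:[7,34] y:[88/3,98/3] z:[35,48] -> miss, prune
  N16 x:[-5,7] y:[29,98/3] z:[17,37] -> miss, prune
  N20 x:[5,34] y:[68/3,101/3] z:[17,28] -> hit [68/3,28], descend [4, 18, 19, 22]
    N4 x:[29,34] y:[68/3,24] z:[24,27] -> miss, prune
    N18 x:[26,29] y:[26,82/3] z:[24,28] -> hit [26,82/3] leaf, test {P16@t=26}
    N19 x:[5,9] y:[91/3,31] z:[24,25] -> miss, prune
    N22 x:[6,7] y:[100/3,101/3] z:[17,20] -> miss, prune

Summary -> nodes [0, 5, 8, 16, 20, 4, 18, 19, 22]; box-tests=9; leaf-entries=1; first=P16

== RESULT ==
9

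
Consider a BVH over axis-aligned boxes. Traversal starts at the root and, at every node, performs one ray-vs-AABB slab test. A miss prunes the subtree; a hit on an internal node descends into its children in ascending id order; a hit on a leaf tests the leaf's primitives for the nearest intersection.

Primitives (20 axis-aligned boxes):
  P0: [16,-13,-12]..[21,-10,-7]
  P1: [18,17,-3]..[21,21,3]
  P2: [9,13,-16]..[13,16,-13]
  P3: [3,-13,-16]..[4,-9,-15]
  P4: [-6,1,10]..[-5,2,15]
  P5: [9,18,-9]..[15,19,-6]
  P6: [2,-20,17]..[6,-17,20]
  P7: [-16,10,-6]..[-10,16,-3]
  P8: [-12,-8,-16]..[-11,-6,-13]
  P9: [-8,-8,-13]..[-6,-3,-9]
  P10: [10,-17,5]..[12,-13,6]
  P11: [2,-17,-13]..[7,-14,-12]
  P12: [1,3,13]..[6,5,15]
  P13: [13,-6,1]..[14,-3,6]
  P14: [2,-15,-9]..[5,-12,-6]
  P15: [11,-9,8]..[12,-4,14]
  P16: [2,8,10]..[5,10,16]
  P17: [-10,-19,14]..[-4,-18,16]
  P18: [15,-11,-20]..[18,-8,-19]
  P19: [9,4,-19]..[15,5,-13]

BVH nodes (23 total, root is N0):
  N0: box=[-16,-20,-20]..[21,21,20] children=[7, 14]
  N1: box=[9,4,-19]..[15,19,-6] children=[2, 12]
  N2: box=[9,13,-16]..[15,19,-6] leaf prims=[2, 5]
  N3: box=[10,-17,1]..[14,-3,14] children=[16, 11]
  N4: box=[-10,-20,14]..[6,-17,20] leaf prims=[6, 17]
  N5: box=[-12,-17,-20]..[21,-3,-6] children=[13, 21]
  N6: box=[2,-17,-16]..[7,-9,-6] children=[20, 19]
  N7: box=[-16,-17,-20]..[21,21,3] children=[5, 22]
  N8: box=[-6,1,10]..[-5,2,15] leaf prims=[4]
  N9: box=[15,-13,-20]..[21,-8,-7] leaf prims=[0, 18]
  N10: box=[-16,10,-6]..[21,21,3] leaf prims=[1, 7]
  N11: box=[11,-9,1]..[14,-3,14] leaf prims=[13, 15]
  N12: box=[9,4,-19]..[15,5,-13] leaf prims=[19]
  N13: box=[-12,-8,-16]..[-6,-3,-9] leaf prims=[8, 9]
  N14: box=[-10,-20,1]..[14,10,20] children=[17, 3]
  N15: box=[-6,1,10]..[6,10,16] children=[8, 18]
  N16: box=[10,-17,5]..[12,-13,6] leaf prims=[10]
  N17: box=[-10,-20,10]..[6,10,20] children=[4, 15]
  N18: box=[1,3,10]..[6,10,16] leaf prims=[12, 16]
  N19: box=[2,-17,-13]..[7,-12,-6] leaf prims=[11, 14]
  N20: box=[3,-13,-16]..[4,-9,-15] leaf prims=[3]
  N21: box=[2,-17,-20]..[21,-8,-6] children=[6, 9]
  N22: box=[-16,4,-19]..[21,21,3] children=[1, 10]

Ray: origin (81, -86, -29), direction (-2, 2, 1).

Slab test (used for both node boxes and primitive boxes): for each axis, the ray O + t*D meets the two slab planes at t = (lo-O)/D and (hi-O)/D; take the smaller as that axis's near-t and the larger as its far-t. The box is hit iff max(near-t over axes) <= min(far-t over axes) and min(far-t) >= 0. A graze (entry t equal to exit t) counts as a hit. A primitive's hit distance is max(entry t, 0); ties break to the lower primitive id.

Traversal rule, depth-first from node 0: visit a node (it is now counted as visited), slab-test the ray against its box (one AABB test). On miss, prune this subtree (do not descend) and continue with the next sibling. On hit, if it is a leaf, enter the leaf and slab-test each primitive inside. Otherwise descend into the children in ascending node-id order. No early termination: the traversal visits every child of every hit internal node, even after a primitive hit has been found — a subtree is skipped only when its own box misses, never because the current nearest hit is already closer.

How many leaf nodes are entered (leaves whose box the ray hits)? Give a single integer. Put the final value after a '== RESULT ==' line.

Walk:
N0 x:[30,97/2] y:[33,107/2] z:[9,49] -> hit [33,97/2], descend [7, 14]
  N7 x:[30,97/2] y:[69/2,107/2] z:[9,32] -> miss, prune
  N14 x:[67/2,91/2] y:[33,48] z:[30,49] -> hit [67/2,91/2], descend [3, 17]
    N3 x:[67/2,71/2] y:[69/2,83/2] z:[30,43] -> hit [69/2,71/2], descend [11, 16]
      N11 x:[67/2,35] y:[77/2,83/2] z:[30,43] -> miss, prune
      N16 x:[69/2,71/2] y:[69/2,73/2] z:[34,35] -> hit [69/2,35] leaf, test {P10@t=69/2}
    N17 x:[75/2,91/2] y:[33,48] z:[39,49] -> hit [39,91/2], descend [4, 15]
      N4 x:[75/2,91/2] y:[33,69/2] z:[43,49] -> miss, prune
      N15 x:[75/2,87/2] y:[87/2,48] z:[39,45] -> hit [87/2,87/2], descend [8, 18]
        N8 x:[43,87/2] y:[87/2,44] z:[39,44] -> hit [87/2,87/2] leaf, test {P4@t=87/2}
        N18 x:[75/2,40] y:[89/2,48] z:[39,45] -> miss, prune

order=[0, 7, 14, 3, 11, 16, 17, 4, 15, 8, 18]  |boxes|=11  |leaves|=2  hit=P10

== RESULT ==
2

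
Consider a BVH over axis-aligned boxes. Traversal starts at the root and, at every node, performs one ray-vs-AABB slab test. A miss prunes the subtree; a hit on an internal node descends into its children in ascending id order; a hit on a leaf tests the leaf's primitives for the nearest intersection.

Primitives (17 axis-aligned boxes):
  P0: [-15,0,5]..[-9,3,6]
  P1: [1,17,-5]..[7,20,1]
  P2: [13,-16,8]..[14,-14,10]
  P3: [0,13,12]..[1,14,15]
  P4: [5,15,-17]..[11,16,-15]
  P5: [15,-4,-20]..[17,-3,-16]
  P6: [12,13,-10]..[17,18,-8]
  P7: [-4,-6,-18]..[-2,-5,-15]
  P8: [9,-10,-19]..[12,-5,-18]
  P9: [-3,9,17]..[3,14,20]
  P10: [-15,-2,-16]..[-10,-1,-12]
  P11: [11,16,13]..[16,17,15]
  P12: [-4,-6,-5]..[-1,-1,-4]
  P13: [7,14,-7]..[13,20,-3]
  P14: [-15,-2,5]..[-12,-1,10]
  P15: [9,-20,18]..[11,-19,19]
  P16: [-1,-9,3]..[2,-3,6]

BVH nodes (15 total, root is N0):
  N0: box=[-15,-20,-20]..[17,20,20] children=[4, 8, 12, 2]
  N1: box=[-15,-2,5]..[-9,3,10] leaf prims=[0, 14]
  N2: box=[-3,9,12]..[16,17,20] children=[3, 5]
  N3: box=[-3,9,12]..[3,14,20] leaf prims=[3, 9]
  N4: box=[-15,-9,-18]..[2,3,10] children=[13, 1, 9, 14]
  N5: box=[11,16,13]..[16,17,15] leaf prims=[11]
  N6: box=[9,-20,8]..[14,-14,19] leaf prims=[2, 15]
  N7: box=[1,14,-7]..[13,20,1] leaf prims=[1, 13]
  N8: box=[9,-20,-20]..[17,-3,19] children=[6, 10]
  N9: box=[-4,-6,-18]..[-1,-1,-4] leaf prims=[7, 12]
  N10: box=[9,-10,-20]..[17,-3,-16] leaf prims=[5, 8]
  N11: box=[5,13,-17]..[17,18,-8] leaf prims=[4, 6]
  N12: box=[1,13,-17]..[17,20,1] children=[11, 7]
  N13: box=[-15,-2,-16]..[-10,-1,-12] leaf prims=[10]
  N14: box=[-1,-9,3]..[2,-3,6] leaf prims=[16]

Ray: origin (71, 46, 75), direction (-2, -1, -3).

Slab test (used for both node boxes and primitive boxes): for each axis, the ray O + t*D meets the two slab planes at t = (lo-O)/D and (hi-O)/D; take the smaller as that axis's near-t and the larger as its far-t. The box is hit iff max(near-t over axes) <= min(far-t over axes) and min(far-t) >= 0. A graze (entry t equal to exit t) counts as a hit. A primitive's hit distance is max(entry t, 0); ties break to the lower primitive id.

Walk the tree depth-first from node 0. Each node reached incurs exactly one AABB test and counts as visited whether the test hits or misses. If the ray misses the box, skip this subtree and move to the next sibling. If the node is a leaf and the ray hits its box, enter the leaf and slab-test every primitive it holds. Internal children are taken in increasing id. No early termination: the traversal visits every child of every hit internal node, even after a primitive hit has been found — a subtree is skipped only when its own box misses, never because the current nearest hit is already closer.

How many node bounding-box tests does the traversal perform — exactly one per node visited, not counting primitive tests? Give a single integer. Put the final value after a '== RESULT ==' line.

Walk:
N0 x:[27,43] y:[26,66] z:[55/3,95/3] -> hit [27,95/3], descend [2, 4, 8, 12]
  N2 x:[55/2,37] y:[29,37] z:[55/3,21] -> miss, prune
  N4 x:[69/2,43] y:[43,55] z:[65/3,31] -> miss, prune
  N8 x:[27,31] y:[49,66] z:[56/3,95/3] -> miss, prune
  N12 x:[27,35] y:[26,33] z:[74/3,92/3] -> hit [27,92/3], descend [7, 11]
    N7 x:[29,35] y:[26,32] z:[74/3,82/3] -> miss, prune
    N11 x:[27,33] y:[28,33] z:[83/3,92/3] -> hit [28,92/3] leaf, test {P4@t=30, P6@t=28}

Visited [0, 2, 4, 8, 12, 7, 11]. Tests: 7 box, 1 leaf. Nearest: P6.

== RESULT ==
7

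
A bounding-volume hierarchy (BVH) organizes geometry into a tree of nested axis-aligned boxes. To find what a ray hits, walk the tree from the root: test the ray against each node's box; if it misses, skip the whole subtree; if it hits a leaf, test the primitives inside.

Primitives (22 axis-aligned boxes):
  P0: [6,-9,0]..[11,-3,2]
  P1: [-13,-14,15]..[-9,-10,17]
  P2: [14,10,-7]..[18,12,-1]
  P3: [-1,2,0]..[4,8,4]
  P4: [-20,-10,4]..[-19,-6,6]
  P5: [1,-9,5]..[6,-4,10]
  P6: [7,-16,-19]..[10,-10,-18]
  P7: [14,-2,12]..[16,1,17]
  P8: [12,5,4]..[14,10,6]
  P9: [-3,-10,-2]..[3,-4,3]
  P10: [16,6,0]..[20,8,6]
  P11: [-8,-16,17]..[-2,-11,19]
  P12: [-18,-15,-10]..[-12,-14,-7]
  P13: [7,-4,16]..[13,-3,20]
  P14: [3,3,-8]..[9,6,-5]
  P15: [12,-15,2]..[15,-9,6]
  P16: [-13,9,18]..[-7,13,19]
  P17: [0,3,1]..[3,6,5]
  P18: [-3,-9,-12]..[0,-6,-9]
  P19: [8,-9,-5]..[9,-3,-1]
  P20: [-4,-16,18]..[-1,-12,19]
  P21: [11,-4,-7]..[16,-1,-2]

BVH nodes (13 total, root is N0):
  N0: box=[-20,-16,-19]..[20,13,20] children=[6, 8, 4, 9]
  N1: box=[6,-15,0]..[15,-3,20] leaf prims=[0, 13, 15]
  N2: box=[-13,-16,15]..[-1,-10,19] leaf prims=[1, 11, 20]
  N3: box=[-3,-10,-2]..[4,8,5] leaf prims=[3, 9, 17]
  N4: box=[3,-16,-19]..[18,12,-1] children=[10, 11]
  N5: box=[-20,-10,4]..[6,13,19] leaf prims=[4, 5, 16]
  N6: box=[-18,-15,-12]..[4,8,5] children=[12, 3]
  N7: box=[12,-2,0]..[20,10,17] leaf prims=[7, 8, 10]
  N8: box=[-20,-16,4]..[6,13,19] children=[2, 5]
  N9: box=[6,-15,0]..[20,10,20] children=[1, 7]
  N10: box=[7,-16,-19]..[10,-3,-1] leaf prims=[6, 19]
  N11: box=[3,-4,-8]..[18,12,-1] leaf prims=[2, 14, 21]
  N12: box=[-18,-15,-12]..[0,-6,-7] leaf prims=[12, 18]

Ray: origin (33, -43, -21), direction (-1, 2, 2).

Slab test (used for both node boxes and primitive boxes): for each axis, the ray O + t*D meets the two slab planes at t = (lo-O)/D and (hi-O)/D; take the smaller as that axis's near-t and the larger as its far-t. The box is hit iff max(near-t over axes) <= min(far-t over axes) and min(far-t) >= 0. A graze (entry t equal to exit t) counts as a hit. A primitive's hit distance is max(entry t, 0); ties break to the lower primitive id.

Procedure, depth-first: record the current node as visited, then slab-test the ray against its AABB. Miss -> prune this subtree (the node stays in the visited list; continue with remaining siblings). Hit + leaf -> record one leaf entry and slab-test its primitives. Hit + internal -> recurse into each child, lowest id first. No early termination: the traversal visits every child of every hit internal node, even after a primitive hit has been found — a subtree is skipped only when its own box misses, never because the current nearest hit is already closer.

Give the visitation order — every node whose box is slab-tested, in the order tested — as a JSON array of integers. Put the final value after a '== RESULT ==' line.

Trace the traversal:
N0 x:[13,53] y:[27/2,28] z:[1,41/2] -> hit [27/2,41/2], descend [4, 6, 8, 9]
  N4 x:[15,30] y:[27/2,55/2] z:[1,10] -> miss, prune
  N6 x:[29,51] y:[14,51/2] z:[9/2,13] -> miss, prune
  N8 x:[27,53] y:[27/2,28] z:[25/2,20] -> miss, prune
  N9 x:[13,27] y:[14,53/2] z:[21/2,41/2] -> hit [14,41/2], descend [1, 7]
    N1 x:[18,27] y:[14,20] z:[21/2,41/2] -> hit [18,20] leaf, test {P0(miss), P13@t=20, P15(miss)}
    N7 x:[13,21] y:[41/2,53/2] z:[21/2,19] -> miss, prune

order=[0, 4, 6, 8, 9, 1, 7]  |boxes|=7  |leaves|=1  hit=P13

== RESULT ==
[0, 4, 6, 8, 9, 1, 7]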